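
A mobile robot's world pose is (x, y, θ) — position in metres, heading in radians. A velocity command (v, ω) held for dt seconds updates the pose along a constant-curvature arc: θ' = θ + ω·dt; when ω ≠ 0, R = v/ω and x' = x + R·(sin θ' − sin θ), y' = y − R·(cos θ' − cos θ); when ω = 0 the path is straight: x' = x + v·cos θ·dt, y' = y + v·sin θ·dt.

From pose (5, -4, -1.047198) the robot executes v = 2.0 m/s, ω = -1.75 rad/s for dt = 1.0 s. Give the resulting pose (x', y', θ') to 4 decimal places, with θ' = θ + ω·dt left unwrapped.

(4.3961, -5.6472, -2.7972)

θ' = -1.0472 + -1.75·1.0 = -2.7972
R = v/ω = 2.0/-1.75 = -1.1429
x' = 5 + -1.1429·(sin -2.7972 − sin -1.0472) = 4.3961
y' = -4 − -1.1429·(cos -2.7972 − cos -1.0472) = -5.6472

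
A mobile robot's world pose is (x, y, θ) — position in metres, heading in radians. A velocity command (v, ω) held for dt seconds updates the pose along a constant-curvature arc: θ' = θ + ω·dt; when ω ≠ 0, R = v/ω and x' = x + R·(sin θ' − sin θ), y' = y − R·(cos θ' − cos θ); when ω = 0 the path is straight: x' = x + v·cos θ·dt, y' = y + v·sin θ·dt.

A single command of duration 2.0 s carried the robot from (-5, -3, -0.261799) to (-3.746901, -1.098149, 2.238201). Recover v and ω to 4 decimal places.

Δθ = 2.238201 − -0.261799 = 2.500000
ω = Δθ/dt = 2.500000/2.0 = 1.2500
R = −Δy/(cos θ' − cos θ) = 1.2000
v = R·ω = 1.2000·1.2500 = 1.5000

v = 1.5000, ω = 1.2500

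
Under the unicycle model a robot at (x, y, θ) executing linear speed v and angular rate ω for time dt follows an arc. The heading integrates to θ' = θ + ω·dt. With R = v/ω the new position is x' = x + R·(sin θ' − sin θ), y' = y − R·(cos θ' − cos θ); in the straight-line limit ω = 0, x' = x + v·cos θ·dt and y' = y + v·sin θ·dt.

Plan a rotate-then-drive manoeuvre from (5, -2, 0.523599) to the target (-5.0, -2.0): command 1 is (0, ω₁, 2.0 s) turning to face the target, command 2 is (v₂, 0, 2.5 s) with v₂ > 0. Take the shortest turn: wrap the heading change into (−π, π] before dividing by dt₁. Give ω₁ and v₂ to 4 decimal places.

heading to target = atan2(-2−-2, -5−5) = 3.1416
Δθ = wrap(3.1416 − 0.5236) = 2.6180; ω₁ = Δθ/dt₁ = 1.3090
distance = √((-5−5)² + (-2−-2)²) = 10.0000; v₂ = distance/dt₂ = 4.0000

ω₁ = 1.3090, v₂ = 4.0000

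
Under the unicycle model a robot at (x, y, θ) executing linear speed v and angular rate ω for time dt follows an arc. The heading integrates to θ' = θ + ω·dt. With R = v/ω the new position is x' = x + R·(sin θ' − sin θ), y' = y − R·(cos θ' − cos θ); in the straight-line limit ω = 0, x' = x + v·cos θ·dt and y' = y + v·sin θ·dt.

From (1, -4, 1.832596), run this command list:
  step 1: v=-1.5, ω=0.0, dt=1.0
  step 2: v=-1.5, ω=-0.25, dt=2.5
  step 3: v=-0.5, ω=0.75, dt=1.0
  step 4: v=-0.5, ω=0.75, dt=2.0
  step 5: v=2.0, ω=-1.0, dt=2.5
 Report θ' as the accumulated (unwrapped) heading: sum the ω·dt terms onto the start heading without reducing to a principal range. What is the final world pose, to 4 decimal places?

step 1: θ'=1.8326 (straight) → pose (1.3882, -5.4489, 1.8326)
step 2: θ'=1.2076 (R=6.0000) → pose (1.2013, -9.1334, 1.2076)
step 3: θ'=1.9576 (R=-0.6667) → pose (1.2070, -9.6217, 1.9576)
step 4: θ'=3.4576 (R=-0.6667) → pose (2.0316, -10.0039, 3.4576)
step 5: θ'=0.9576 (R=-2.0000) → pose (-0.2255, -6.9520, 0.9576)

(-0.2255, -6.9520, 0.9576)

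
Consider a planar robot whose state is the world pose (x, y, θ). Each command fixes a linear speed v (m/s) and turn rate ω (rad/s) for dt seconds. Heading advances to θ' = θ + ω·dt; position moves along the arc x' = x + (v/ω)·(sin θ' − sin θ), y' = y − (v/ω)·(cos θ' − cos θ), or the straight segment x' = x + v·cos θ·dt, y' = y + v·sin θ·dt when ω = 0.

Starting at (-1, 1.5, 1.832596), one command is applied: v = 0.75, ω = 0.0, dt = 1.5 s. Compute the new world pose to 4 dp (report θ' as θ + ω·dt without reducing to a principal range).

(-1.2912, 2.5867, 1.8326)

θ' = 1.8326 + 0.0·1.5 = 1.8326
ω = 0 → straight: x' = -1 + 0.75·cos(1.8326)·1.5 = -1.2912
y' = 1.5 + 0.75·sin(1.8326)·1.5 = 2.5867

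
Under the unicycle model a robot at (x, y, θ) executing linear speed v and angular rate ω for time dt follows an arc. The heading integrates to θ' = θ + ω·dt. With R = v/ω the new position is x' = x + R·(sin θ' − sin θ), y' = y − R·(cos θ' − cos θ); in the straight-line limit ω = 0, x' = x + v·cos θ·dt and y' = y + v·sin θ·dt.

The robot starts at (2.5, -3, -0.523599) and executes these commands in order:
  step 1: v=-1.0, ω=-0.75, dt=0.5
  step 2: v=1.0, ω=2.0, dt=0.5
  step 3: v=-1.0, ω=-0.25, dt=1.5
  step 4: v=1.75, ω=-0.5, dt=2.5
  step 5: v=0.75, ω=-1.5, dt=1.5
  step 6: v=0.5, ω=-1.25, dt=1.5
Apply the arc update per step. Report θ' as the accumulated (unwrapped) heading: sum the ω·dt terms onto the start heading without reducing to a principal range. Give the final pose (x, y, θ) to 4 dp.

(2.8343, -5.7203, -5.6486)

step 1: θ'=-0.8986 (R=1.3333) → pose (2.1234, -2.6756, -0.8986)
step 2: θ'=0.1014 (R=0.5000) → pose (2.5652, -2.8617, 0.1014)
step 3: θ'=-0.2736 (R=4.0000) → pose (1.0795, -2.7334, -0.2736)
step 4: θ'=-1.5236 (R=-3.5000) → pose (3.6299, -5.9381, -1.5236)
step 5: θ'=-3.7736 (R=-0.5000) → pose (2.8351, -6.3651, -3.7736)
step 6: θ'=-5.6486 (R=-0.4000) → pose (2.8343, -5.7203, -5.6486)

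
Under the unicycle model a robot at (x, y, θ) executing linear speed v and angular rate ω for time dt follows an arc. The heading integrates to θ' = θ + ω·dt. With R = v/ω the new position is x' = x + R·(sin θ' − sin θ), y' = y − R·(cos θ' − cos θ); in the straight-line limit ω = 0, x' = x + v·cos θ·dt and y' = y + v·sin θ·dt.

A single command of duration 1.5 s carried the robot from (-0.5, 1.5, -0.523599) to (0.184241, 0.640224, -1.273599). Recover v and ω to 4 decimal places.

v = 0.7500, ω = -0.5000

Δθ = -1.273599 − -0.523599 = -0.750000
ω = Δθ/dt = -0.750000/1.5 = -0.5000
R = −Δy/(cos θ' − cos θ) = -1.5000
v = R·ω = -1.5000·-0.5000 = 0.7500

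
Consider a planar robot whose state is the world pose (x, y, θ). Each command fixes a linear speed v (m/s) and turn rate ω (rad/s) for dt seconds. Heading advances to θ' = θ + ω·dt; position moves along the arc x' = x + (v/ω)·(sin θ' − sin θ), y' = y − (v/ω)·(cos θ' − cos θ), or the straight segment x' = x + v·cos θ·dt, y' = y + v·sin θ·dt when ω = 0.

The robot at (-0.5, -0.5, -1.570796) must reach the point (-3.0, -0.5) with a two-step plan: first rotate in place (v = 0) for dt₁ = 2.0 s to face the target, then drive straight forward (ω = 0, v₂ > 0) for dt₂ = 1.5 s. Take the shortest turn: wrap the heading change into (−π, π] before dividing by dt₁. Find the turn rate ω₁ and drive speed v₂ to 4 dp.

ω₁ = -0.7854, v₂ = 1.6667

heading to target = atan2(-0.5−-0.5, -3−-0.5) = 3.1416
Δθ = wrap(3.1416 − -1.5708) = -1.5708; ω₁ = Δθ/dt₁ = -0.7854
distance = √((-3−-0.5)² + (-0.5−-0.5)²) = 2.5000; v₂ = distance/dt₂ = 1.6667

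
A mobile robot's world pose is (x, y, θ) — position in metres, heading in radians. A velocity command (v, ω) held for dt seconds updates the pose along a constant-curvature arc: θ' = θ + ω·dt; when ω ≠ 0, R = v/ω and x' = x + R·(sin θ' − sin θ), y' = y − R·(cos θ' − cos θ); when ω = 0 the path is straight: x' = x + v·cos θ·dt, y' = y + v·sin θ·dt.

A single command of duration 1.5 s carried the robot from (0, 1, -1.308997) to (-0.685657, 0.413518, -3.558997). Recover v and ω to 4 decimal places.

v = 0.7500, ω = -1.5000

Δθ = -3.558997 − -1.308997 = -2.250000
ω = Δθ/dt = -2.250000/1.5 = -1.5000
R = Δx/(sin θ' − sin θ) = -0.5000
v = R·ω = -0.5000·-1.5000 = 0.7500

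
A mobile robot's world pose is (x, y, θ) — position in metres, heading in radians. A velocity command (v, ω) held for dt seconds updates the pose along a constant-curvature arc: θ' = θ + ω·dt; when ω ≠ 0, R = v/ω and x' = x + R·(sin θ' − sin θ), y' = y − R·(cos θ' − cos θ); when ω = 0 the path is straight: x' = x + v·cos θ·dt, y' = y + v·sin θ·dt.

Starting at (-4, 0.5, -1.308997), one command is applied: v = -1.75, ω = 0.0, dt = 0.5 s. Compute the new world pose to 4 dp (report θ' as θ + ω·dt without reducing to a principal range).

(-4.2265, 1.3452, -1.3090)

θ' = -1.3090 + 0.0·0.5 = -1.3090
ω = 0 → straight: x' = -4 + -1.75·cos(-1.3090)·0.5 = -4.2265
y' = 0.5 + -1.75·sin(-1.3090)·0.5 = 1.3452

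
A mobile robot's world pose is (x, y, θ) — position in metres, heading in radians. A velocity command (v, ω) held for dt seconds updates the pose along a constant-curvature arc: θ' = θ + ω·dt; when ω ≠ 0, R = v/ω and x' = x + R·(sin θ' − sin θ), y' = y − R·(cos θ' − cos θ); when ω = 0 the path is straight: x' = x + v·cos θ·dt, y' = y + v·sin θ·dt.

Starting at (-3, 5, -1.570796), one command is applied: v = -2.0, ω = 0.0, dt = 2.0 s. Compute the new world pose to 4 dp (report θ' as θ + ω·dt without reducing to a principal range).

(-3.0000, 9.0000, -1.5708)

θ' = -1.5708 + 0.0·2.0 = -1.5708
ω = 0 → straight: x' = -3 + -2.0·cos(-1.5708)·2.0 = -3.0000
y' = 5 + -2.0·sin(-1.5708)·2.0 = 9.0000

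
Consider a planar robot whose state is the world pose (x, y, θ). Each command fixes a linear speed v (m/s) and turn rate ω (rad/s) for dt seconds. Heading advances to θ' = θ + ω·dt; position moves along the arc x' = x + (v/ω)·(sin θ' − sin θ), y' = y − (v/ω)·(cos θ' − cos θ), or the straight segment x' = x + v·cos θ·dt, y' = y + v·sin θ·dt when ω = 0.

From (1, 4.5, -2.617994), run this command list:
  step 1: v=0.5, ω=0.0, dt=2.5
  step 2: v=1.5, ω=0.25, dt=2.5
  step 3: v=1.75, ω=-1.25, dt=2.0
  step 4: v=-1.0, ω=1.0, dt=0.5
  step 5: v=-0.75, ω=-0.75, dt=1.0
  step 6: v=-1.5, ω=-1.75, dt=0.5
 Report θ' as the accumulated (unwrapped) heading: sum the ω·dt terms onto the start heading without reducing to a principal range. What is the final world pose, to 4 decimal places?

(-5.0557, -0.3726, -5.6180)

step 1: θ'=-2.6180 (straight) → pose (-0.0825, 3.8750, -2.6180)
step 2: θ'=-1.9930 (R=6.0000) → pose (-2.5557, 1.1374, -1.9930)
step 3: θ'=-4.4930 (R=-1.4000) → pose (-5.1992, 1.4064, -4.4930)
step 4: θ'=-3.9930 (R=-1.0000) → pose (-4.9754, 0.9651, -3.9930)
step 5: θ'=-4.7430 (R=1.0000) → pose (-4.7280, 0.2756, -4.7430)
step 6: θ'=-5.6180 (R=0.8571) → pose (-5.0557, -0.3726, -5.6180)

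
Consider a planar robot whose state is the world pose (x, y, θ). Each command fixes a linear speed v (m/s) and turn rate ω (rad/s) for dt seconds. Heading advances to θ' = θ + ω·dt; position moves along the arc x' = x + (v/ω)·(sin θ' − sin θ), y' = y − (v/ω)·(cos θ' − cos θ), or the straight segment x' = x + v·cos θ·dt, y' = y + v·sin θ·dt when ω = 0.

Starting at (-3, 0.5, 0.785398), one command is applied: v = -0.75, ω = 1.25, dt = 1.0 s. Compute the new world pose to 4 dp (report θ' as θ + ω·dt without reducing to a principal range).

θ' = 0.7854 + 1.25·1.0 = 2.0354
R = v/ω = -0.75/1.25 = -0.6000
x' = -3 + -0.6000·(sin 2.0354 − sin 0.7854) = -3.1121
y' = 0.5 − -0.6000·(cos 2.0354 − cos 0.7854) = -0.1931

(-3.1121, -0.1931, 2.0354)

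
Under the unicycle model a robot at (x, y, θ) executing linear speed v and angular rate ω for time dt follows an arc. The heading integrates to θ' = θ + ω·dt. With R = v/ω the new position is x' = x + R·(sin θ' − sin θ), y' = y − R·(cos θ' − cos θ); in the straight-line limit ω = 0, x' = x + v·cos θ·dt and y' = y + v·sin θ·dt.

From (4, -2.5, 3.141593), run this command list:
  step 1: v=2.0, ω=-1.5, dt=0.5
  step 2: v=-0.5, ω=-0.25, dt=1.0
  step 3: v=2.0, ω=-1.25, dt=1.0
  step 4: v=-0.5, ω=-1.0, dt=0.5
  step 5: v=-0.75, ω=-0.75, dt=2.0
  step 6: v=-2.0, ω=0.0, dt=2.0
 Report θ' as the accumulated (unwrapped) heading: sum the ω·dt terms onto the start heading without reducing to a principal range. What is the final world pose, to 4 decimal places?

(0.2530, 3.2546, -1.1084)

step 1: θ'=2.3916 (R=-1.3333) → pose (3.0911, -2.1423, 2.3916)
step 2: θ'=2.1416 (R=2.0000) → pose (3.4108, -2.5250, 2.1416)
step 3: θ'=0.8916 (R=-1.6000) → pose (3.5122, -0.6555, 0.8916)
step 4: θ'=0.3916 (R=0.5000) → pose (3.3140, -0.8035, 0.3916)
step 5: θ'=-1.1084 (R=1.0000) → pose (2.0374, -0.3253, -1.1084)
step 6: θ'=-1.1084 (straight) → pose (0.2530, 3.2546, -1.1084)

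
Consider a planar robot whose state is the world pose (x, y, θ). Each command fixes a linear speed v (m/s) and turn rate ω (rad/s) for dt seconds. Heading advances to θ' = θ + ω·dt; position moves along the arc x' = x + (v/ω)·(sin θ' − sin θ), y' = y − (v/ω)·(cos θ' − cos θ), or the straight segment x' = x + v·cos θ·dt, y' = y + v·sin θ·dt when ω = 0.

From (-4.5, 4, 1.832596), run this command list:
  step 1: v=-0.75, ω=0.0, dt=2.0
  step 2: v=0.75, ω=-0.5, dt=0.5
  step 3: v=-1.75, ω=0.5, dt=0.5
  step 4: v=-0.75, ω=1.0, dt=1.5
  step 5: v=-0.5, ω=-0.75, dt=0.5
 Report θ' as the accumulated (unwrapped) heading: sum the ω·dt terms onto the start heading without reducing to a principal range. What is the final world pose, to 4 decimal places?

step 1: θ'=1.8326 (straight) → pose (-4.1118, 2.5511, 1.8326)
step 2: θ'=1.5826 (R=-1.5000) → pose (-4.1628, 2.9216, 1.5826)
step 3: θ'=1.8326 (R=-3.5000) → pose (-4.0438, 2.0571, 1.8326)
step 4: θ'=3.3326 (R=-0.7500) → pose (-3.1769, 1.5148, 3.3326)
step 5: θ'=2.9576 (R=0.6667) → pose (-2.9284, 1.5157, 2.9576)

(-2.9284, 1.5157, 2.9576)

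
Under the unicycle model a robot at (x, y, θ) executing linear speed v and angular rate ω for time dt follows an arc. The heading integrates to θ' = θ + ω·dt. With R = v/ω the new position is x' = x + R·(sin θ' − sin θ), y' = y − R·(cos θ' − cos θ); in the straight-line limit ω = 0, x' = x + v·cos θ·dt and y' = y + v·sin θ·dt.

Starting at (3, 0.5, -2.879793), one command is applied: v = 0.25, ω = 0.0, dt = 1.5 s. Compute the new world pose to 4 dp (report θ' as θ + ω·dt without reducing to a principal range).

(2.6378, 0.4029, -2.8798)

θ' = -2.8798 + 0.0·1.5 = -2.8798
ω = 0 → straight: x' = 3 + 0.25·cos(-2.8798)·1.5 = 2.6378
y' = 0.5 + 0.25·sin(-2.8798)·1.5 = 0.4029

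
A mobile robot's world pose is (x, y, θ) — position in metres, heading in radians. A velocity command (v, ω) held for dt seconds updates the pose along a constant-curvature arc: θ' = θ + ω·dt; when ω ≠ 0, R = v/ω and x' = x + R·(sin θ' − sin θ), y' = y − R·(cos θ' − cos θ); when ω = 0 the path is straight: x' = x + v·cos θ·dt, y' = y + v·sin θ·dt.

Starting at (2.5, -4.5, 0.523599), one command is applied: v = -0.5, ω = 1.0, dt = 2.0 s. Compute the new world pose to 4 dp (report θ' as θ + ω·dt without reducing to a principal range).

θ' = 0.5236 + 1.0·2.0 = 2.5236
R = v/ω = -0.5/1.0 = -0.5000
x' = 2.5 + -0.5000·(sin 2.5236 − sin 0.5236) = 2.4603
y' = -4.5 − -0.5000·(cos 2.5236 − cos 0.5236) = -5.3405

(2.4603, -5.3405, 2.5236)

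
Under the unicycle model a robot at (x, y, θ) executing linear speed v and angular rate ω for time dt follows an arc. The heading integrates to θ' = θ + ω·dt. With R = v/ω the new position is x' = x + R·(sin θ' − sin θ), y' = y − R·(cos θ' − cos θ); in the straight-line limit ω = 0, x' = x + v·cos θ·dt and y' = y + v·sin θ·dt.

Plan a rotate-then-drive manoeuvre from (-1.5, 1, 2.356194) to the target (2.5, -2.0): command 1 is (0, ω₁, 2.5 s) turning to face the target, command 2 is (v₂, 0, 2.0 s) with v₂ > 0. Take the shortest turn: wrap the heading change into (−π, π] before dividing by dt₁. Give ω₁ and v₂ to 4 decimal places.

heading to target = atan2(-2−1, 2.5−-1.5) = -0.6435
Δθ = wrap(-0.6435 − 2.3562) = -2.9997; ω₁ = Δθ/dt₁ = -1.1999
distance = √((2.5−-1.5)² + (-2−1)²) = 5.0000; v₂ = distance/dt₂ = 2.5000

ω₁ = -1.1999, v₂ = 2.5000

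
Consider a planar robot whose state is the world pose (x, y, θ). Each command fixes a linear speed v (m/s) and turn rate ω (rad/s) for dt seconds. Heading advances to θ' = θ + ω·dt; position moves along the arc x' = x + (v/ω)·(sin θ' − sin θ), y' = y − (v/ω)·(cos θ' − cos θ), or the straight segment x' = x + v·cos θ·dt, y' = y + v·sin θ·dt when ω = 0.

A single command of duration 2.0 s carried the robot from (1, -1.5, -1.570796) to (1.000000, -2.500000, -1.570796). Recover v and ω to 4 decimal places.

v = 0.5000, ω = 0.0000

Δθ = -1.570796 − -1.570796 = 0.000000
ω = Δθ/dt = 0.000000/2.0 = 0.0000
ω = 0 → v = (Δx·cos θ + Δy·sin θ)/dt = 0.5000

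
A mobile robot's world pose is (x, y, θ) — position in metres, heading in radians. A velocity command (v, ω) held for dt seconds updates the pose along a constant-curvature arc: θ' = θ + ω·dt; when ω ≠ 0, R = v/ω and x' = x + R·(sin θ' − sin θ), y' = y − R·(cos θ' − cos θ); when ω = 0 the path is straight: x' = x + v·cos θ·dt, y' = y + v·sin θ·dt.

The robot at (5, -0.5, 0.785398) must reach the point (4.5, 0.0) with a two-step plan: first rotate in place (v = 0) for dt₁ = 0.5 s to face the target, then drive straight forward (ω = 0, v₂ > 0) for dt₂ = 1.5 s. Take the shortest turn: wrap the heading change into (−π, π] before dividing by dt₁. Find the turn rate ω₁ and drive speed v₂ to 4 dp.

heading to target = atan2(0−-0.5, 4.5−5) = 2.3562
Δθ = wrap(2.3562 − 0.7854) = 1.5708; ω₁ = Δθ/dt₁ = 3.1416
distance = √((4.5−5)² + (0−-0.5)²) = 0.7071; v₂ = distance/dt₂ = 0.4714

ω₁ = 3.1416, v₂ = 0.4714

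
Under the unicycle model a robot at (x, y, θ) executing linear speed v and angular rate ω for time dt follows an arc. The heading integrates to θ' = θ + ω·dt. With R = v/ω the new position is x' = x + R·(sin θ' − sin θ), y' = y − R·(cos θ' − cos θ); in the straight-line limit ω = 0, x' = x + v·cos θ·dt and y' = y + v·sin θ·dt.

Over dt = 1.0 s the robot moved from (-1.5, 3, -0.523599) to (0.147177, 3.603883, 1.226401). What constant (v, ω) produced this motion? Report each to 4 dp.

Δθ = 1.226401 − -0.523599 = 1.750000
ω = Δθ/dt = 1.750000/1.0 = 1.7500
R = Δx/(sin θ' − sin θ) = 1.1429
v = R·ω = 1.1429·1.7500 = 2.0000

v = 2.0000, ω = 1.7500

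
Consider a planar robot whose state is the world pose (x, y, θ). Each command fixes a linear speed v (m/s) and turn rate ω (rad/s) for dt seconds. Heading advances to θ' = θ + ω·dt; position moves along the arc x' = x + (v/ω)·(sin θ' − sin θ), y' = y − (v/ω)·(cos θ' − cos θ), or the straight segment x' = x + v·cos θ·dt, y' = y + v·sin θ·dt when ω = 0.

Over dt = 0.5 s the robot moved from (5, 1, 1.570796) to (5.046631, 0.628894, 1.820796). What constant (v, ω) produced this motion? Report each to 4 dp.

v = -0.7500, ω = 0.5000

Δθ = 1.820796 − 1.570796 = 0.250000
ω = Δθ/dt = 0.250000/0.5 = 0.5000
R = −Δy/(cos θ' − cos θ) = -1.5000
v = R·ω = -1.5000·0.5000 = -0.7500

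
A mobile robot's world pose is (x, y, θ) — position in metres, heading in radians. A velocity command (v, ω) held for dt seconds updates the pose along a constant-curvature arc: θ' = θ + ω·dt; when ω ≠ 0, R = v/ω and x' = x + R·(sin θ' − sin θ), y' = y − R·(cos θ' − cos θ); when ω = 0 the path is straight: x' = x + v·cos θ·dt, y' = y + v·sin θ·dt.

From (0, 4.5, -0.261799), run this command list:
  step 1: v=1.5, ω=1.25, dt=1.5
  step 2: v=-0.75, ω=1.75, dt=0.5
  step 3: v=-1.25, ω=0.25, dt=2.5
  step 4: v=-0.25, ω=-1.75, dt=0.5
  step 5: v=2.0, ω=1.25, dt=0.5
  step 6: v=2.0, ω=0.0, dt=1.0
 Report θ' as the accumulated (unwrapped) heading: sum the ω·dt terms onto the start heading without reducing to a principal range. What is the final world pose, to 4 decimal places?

step 1: θ'=1.6132 (R=1.2000) → pose (1.5095, 5.7100, 1.6132)
step 2: θ'=2.4882 (R=-0.4286) → pose (1.6772, 5.3879, 2.4882)
step 3: θ'=3.1132 (R=-5.0000) → pose (4.5746, 4.3600, 3.1132)
step 4: θ'=2.2382 (R=0.1429) → pose (4.6828, 4.3056, 2.2382)
step 5: θ'=2.8632 (R=1.6000) → pose (3.8658, 4.8537, 2.8632)
step 6: θ'=2.8632 (straight) → pose (1.9428, 5.4033, 2.8632)

(1.9428, 5.4033, 2.8632)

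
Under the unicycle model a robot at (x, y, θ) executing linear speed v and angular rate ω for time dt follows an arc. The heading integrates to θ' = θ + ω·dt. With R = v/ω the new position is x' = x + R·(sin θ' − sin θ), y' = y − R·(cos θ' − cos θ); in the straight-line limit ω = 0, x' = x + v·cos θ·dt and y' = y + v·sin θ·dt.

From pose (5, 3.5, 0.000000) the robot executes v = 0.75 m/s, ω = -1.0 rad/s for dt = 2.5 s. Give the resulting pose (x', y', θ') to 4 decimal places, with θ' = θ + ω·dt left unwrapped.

θ' = 0.0000 + -1.0·2.5 = -2.5000
R = v/ω = 0.75/-1.0 = -0.7500
x' = 5 + -0.7500·(sin -2.5000 − sin 0.0000) = 5.4489
y' = 3.5 − -0.7500·(cos -2.5000 − cos 0.0000) = 2.1491

(5.4489, 2.1491, -2.5000)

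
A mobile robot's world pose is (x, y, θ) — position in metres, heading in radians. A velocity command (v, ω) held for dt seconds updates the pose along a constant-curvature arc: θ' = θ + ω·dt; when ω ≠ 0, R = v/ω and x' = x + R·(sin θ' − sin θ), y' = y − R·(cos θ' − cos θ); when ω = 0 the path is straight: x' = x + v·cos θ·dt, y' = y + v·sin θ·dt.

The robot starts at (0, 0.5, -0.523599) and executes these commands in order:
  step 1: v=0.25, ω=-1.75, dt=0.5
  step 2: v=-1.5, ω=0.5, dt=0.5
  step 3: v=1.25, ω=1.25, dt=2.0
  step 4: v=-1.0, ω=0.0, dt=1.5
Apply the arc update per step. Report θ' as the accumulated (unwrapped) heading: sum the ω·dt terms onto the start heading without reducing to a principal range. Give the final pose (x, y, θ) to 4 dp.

(1.4120, -0.1559, 1.3514)

step 1: θ'=-1.3986 (R=-0.1429) → pose (0.0693, 0.4008, -1.3986)
step 2: θ'=-1.1486 (R=-3.0000) → pose (-0.1497, 1.1160, -1.1486)
step 3: θ'=1.3514 (R=1.0000) → pose (1.7385, 1.3081, 1.3514)
step 4: θ'=1.3514 (straight) → pose (1.4120, -0.1559, 1.3514)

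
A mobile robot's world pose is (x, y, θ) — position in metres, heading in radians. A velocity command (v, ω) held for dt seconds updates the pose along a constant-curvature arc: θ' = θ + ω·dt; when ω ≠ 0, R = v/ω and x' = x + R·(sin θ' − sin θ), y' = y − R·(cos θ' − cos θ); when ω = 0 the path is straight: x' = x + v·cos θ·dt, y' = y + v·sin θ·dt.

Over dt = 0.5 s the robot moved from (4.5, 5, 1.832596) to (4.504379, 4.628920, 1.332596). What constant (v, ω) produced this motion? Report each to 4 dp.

Δθ = 1.332596 − 1.832596 = -0.500000
ω = Δθ/dt = -0.500000/0.5 = -1.0000
R = −Δy/(cos θ' − cos θ) = 0.7500
v = R·ω = 0.7500·-1.0000 = -0.7500

v = -0.7500, ω = -1.0000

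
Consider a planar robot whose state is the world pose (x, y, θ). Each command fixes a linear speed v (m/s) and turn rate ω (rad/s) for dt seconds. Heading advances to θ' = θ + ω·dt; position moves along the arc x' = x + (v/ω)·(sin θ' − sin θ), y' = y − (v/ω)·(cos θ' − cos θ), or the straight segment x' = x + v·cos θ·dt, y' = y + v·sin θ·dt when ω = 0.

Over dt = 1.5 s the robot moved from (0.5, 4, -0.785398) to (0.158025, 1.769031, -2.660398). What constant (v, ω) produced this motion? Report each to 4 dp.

v = 1.7500, ω = -1.2500

Δθ = -2.660398 − -0.785398 = -1.875000
ω = Δθ/dt = -1.875000/1.5 = -1.2500
R = −Δy/(cos θ' − cos θ) = -1.4000
v = R·ω = -1.4000·-1.2500 = 1.7500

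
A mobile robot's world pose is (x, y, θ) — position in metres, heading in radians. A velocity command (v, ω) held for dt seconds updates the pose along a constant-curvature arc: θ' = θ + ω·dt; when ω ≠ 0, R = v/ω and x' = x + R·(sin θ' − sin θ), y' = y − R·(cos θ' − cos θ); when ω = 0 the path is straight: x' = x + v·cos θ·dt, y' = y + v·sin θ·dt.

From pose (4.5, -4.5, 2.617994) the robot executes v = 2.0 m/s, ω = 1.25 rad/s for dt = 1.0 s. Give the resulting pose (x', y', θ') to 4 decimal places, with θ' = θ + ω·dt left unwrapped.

(2.6373, -4.6895, 3.8680)

θ' = 2.6180 + 1.25·1.0 = 3.8680
R = v/ω = 2.0/1.25 = 1.6000
x' = 4.5 + 1.6000·(sin 3.8680 − sin 2.6180) = 2.6373
y' = -4.5 − 1.6000·(cos 3.8680 − cos 2.6180) = -4.6895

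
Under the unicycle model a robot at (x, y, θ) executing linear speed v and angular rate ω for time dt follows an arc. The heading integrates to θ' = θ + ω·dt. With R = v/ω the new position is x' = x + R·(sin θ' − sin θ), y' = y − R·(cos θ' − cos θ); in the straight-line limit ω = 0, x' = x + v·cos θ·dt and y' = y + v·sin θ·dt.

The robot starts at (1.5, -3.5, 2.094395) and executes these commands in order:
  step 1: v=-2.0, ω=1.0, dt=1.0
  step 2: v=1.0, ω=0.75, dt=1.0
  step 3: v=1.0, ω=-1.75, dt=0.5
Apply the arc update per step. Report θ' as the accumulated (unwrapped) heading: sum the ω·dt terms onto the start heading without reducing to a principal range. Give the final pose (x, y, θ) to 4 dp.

(1.7457, -4.9392, 2.9694)

step 1: θ'=3.0944 (R=-2.0000) → pose (3.1377, -4.4978, 3.0944)
step 2: θ'=3.8444 (R=1.3333) → pose (2.2130, -4.8122, 3.8444)
step 3: θ'=2.9694 (R=-0.5714) → pose (1.7457, -4.9392, 2.9694)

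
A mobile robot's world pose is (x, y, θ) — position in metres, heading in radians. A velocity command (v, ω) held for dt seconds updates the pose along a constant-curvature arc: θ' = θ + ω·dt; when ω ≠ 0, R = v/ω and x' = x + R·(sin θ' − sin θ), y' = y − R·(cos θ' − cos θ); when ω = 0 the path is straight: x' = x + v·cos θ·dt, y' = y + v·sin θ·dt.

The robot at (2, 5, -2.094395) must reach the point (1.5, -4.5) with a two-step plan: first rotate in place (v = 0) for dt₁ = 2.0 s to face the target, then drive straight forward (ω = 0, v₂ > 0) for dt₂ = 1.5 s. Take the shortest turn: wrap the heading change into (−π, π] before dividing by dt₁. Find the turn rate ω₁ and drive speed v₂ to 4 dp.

heading to target = atan2(-4.5−5, 1.5−2) = -1.6234
Δθ = wrap(-1.6234 − -2.0944) = 0.4710; ω₁ = Δθ/dt₁ = 0.2355
distance = √((1.5−2)² + (-4.5−5)²) = 9.5131; v₂ = distance/dt₂ = 6.3421

ω₁ = 0.2355, v₂ = 6.3421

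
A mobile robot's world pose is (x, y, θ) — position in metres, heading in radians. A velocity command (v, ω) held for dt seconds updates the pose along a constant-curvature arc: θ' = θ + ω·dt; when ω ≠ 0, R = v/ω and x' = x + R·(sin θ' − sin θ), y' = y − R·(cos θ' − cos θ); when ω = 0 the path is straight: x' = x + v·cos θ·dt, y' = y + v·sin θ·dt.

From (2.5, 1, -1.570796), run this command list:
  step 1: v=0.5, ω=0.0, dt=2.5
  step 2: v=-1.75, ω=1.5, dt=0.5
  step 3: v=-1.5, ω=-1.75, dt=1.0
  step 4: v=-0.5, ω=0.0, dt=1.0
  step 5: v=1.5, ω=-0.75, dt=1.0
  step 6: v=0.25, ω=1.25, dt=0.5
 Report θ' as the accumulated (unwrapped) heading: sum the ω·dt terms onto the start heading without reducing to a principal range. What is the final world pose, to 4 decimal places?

step 1: θ'=-1.5708 (straight) → pose (2.5000, -0.2500, -1.5708)
step 2: θ'=-0.8208 (R=-1.1667) → pose (2.1870, 0.5452, -0.8208)
step 3: θ'=-2.5708 (R=0.8571) → pose (2.3510, 1.8508, -2.5708)
step 4: θ'=-2.5708 (straight) → pose (2.7718, 2.1209, -2.5708)
step 5: θ'=-3.3208 (R=-2.0000) → pose (1.3347, 1.8359, -3.3208)
step 6: θ'=-2.6958 (R=0.2000) → pose (1.2128, 1.8195, -2.6958)

(1.2128, 1.8195, -2.6958)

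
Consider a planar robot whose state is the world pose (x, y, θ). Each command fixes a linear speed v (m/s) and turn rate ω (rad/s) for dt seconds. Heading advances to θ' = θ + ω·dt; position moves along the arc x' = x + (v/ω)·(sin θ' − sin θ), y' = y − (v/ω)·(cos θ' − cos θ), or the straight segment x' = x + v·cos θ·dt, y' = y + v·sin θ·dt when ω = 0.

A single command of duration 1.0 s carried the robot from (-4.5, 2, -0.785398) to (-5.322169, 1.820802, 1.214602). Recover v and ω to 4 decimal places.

v = -1.0000, ω = 2.0000

Δθ = 1.214602 − -0.785398 = 2.000000
ω = Δθ/dt = 2.000000/1.0 = 2.0000
R = Δx/(sin θ' − sin θ) = -0.5000
v = R·ω = -0.5000·2.0000 = -1.0000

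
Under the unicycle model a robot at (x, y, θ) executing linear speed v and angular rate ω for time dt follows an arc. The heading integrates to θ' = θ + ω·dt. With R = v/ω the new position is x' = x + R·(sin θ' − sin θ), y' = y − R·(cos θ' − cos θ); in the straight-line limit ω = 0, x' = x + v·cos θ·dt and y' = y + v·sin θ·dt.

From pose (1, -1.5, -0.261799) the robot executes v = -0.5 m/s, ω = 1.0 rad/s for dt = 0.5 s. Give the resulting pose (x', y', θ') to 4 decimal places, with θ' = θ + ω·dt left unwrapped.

θ' = -0.2618 + 1.0·0.5 = 0.2382
R = v/ω = -0.5/1.0 = -0.5000
x' = 1 + -0.5000·(sin 0.2382 − sin -0.2618) = 0.7526
y' = -1.5 − -0.5000·(cos 0.2382 − cos -0.2618) = -1.4971

(0.7526, -1.4971, 0.2382)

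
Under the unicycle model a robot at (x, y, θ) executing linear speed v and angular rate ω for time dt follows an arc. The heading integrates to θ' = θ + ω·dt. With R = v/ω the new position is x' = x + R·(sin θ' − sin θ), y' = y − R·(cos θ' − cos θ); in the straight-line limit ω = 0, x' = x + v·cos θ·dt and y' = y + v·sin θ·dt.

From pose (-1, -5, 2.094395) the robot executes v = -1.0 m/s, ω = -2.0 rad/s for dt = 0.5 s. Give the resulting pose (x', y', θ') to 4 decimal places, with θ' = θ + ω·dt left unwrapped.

(-0.9887, -5.4793, 1.0944)

θ' = 2.0944 + -2.0·0.5 = 1.0944
R = v/ω = -1.0/-2.0 = 0.5000
x' = -1 + 0.5000·(sin 1.0944 − sin 2.0944) = -0.9887
y' = -5 − 0.5000·(cos 1.0944 − cos 2.0944) = -5.4793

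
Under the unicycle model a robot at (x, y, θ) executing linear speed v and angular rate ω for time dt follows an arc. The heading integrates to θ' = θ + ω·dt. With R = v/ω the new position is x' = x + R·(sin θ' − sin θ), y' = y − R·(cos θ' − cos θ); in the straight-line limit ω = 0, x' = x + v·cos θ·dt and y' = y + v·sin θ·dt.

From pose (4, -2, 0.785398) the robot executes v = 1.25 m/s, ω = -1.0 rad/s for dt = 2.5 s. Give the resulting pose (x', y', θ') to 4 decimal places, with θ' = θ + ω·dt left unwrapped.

(6.1210, -3.0630, -1.7146)

θ' = 0.7854 + -1.0·2.5 = -1.7146
R = v/ω = 1.25/-1.0 = -1.2500
x' = 4 + -1.2500·(sin -1.7146 − sin 0.7854) = 6.1210
y' = -2 − -1.2500·(cos -1.7146 − cos 0.7854) = -3.0630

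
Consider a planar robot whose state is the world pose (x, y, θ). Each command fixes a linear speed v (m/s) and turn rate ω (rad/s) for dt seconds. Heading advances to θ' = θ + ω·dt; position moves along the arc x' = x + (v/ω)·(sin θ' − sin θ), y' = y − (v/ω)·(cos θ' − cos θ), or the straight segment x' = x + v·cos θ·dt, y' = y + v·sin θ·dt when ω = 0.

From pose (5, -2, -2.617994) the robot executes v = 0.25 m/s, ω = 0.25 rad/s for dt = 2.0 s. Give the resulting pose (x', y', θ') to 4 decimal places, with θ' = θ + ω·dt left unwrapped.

(4.6460, -2.3457, -2.1180)

θ' = -2.6180 + 0.25·2.0 = -2.1180
R = v/ω = 0.25/0.25 = 1.0000
x' = 5 + 1.0000·(sin -2.1180 − sin -2.6180) = 4.6460
y' = -2 − 1.0000·(cos -2.1180 − cos -2.6180) = -2.3457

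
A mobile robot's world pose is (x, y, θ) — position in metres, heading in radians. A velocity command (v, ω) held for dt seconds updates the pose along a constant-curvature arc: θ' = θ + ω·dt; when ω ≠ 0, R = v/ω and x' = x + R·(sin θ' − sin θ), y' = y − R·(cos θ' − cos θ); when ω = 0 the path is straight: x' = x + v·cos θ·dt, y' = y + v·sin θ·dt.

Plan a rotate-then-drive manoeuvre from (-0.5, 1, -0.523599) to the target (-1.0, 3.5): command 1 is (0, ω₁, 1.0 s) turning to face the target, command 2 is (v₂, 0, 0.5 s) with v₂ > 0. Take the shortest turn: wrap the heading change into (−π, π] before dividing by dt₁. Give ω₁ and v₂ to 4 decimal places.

heading to target = atan2(3.5−1, -1−-0.5) = 1.7682
Δθ = wrap(1.7682 − -0.5236) = 2.2918; ω₁ = Δθ/dt₁ = 2.2918
distance = √((-1−-0.5)² + (3.5−1)²) = 2.5495; v₂ = distance/dt₂ = 5.0990

ω₁ = 2.2918, v₂ = 5.0990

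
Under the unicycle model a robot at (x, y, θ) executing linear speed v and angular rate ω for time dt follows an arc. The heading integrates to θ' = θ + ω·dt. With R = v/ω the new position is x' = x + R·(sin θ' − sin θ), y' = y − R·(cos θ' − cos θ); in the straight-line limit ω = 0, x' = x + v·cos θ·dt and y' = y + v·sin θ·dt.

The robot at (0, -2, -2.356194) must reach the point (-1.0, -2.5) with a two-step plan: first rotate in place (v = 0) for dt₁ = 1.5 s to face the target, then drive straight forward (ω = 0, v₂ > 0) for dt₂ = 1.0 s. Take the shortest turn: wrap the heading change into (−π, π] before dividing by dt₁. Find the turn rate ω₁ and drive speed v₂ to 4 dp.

ω₁ = -0.2145, v₂ = 1.1180

heading to target = atan2(-2.5−-2, -1−0) = -2.6779
Δθ = wrap(-2.6779 − -2.3562) = -0.3218; ω₁ = Δθ/dt₁ = -0.2145
distance = √((-1−0)² + (-2.5−-2)²) = 1.1180; v₂ = distance/dt₂ = 1.1180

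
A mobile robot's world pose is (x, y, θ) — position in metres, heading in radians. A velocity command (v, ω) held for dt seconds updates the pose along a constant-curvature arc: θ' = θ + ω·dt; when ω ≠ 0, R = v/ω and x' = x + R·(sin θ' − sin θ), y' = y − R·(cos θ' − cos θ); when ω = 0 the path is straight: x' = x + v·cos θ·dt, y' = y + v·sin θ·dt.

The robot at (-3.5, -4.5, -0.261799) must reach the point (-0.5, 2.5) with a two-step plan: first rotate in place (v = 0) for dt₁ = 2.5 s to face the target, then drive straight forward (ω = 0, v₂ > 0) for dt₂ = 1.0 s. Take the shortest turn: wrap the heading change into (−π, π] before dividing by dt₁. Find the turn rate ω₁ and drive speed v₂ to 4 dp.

heading to target = atan2(2.5−-4.5, -0.5−-3.5) = 1.1659
Δθ = wrap(1.1659 − -0.2618) = 1.4277; ω₁ = Δθ/dt₁ = 0.5711
distance = √((-0.5−-3.5)² + (2.5−-4.5)²) = 7.6158; v₂ = distance/dt₂ = 7.6158

ω₁ = 0.5711, v₂ = 7.6158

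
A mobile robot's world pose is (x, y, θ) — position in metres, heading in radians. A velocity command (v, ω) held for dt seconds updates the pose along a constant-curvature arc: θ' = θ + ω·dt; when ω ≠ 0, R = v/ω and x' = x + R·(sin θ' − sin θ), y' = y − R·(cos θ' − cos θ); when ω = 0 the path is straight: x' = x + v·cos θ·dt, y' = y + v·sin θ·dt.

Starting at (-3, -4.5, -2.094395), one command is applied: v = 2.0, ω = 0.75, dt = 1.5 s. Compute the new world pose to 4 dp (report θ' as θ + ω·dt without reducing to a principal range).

θ' = -2.0944 + 0.75·1.5 = -0.9694
R = v/ω = 2.0/0.75 = 2.6667
x' = -3 + 2.6667·(sin -0.9694 − sin -2.0944) = -2.8894
y' = -4.5 − 2.6667·(cos -0.9694 − cos -2.0944) = -7.3421

(-2.8894, -7.3421, -0.9694)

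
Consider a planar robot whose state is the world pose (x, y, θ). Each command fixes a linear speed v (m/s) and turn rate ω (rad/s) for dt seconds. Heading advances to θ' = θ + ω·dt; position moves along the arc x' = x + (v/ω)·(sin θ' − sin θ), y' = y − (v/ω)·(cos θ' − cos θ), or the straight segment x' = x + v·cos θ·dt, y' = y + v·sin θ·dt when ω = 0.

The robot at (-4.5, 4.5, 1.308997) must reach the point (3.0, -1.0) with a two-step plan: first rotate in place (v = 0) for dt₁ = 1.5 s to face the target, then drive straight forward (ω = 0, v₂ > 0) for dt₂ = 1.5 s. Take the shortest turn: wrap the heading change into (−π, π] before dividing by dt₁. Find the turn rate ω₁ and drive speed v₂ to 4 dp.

heading to target = atan2(-1−4.5, 3−-4.5) = -0.6327
Δθ = wrap(-0.6327 − 1.3090) = -1.9417; ω₁ = Δθ/dt₁ = -1.2945
distance = √((3−-4.5)² + (-1−4.5)²) = 9.3005; v₂ = distance/dt₂ = 6.2004

ω₁ = -1.2945, v₂ = 6.2004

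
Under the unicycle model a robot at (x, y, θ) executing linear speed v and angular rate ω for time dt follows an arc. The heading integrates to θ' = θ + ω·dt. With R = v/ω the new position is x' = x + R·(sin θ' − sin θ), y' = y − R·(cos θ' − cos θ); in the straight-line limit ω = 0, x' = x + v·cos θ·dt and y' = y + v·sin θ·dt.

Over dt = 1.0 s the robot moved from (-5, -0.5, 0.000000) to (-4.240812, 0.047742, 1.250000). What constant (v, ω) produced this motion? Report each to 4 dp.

v = 1.0000, ω = 1.2500

Δθ = 1.250000 − 0.000000 = 1.250000
ω = Δθ/dt = 1.250000/1.0 = 1.2500
R = Δx/(sin θ' − sin θ) = 0.8000
v = R·ω = 0.8000·1.2500 = 1.0000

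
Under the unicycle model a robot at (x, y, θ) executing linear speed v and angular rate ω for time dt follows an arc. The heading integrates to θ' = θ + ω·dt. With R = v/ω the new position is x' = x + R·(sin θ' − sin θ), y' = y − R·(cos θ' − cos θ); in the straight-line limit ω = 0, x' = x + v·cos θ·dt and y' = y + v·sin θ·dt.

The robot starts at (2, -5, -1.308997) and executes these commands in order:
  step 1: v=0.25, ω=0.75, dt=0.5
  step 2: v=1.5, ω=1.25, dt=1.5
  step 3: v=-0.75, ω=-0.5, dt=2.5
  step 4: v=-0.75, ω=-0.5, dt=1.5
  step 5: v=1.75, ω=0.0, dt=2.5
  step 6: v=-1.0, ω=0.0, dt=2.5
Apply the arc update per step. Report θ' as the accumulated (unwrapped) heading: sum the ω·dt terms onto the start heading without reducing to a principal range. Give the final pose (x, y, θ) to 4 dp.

(2.3868, -6.5911, -1.0590)

step 1: θ'=-0.9340 (R=0.3333) → pose (2.0540, -5.1119, -0.9340)
step 2: θ'=0.9410 (R=1.2000) → pose (3.9886, -5.1052, 0.9410)
step 3: θ'=-0.3090 (R=1.5000) → pose (2.3202, -5.6507, -0.3090)
step 4: θ'=-1.0590 (R=1.5000) → pose (1.4685, -4.9563, -1.0590)
step 5: θ'=-1.0590 (straight) → pose (3.6112, -8.7707, -1.0590)
step 6: θ'=-1.0590 (straight) → pose (2.3868, -6.5911, -1.0590)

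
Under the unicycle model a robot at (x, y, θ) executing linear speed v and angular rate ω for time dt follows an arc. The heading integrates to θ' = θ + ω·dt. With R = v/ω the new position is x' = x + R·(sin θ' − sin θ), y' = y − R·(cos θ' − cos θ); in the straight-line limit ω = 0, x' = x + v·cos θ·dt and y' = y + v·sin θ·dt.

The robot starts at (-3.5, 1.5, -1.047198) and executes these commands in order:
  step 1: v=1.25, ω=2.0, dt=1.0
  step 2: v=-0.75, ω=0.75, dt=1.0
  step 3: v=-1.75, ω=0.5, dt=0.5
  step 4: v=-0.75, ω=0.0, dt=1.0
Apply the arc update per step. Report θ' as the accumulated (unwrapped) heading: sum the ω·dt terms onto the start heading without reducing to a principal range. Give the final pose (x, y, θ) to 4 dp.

(-2.1242, -0.8006, 1.9528)

step 1: θ'=0.9528 (R=0.6250) → pose (-2.4493, 1.4504, 0.9528)
step 2: θ'=1.7028 (R=-1.0000) → pose (-2.6256, 0.7393, 1.7028)
step 3: θ'=1.9528 (R=-3.5000) → pose (-2.4038, -0.1047, 1.9528)
step 4: θ'=1.9528 (straight) → pose (-2.1242, -0.8006, 1.9528)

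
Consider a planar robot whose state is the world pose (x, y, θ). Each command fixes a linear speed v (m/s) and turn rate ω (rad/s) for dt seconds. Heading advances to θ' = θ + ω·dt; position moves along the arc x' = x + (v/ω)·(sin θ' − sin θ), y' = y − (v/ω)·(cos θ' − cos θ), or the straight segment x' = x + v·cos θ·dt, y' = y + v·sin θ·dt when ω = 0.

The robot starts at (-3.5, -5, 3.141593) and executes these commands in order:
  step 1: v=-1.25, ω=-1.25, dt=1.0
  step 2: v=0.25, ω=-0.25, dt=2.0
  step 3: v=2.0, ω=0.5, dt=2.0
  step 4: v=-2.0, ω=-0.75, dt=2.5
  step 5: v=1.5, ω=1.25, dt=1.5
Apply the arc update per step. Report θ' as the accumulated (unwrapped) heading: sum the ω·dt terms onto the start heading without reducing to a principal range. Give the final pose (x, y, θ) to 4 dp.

(-4.0707, -3.8998, 2.3916)

step 1: θ'=1.8916 (R=1.0000) → pose (-2.5510, -5.6847, 1.8916)
step 2: θ'=1.3916 (R=-1.0000) → pose (-2.5860, -5.1911, 1.3916)
step 3: θ'=2.3916 (R=4.0000) → pose (-3.7954, -1.5514, 2.3916)
step 4: θ'=0.5166 (R=2.6667) → pose (-4.2960, -5.8212, 0.5166)
step 5: θ'=2.3916 (R=1.2000) → pose (-4.0707, -3.8998, 2.3916)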